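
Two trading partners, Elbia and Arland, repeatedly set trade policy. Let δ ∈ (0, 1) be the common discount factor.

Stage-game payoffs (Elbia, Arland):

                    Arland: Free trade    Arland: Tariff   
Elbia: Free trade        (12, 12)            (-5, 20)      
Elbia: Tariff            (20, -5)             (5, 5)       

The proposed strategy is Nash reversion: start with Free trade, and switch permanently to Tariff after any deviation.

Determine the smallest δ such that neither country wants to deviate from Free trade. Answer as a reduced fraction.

8/15

Under grim trigger the critical discount factor is (T−C)/(T−P) with T = 20, C = 12, P = 5.
δ* = (20−12)/(20−5) = 8/15.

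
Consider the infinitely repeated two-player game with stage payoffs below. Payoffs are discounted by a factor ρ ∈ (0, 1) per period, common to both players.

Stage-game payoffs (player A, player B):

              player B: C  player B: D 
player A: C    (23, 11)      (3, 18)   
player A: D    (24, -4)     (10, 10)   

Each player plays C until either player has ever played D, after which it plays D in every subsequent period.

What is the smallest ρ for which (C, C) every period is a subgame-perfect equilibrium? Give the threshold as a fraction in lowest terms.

7/8

player A's threshold: (24−23)/(24−10) = 1/14.
player B's threshold: (18−11)/(18−10) = 7/8.
1/14 < 7/8, so player B binds and ρ* = 7/8.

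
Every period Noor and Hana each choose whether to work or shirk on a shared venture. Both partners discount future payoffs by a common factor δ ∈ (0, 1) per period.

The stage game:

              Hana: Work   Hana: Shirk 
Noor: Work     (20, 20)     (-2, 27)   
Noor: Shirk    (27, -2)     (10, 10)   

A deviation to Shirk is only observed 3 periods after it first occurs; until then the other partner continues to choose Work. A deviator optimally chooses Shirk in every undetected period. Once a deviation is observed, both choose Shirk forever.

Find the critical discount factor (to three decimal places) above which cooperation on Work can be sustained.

0.744

Deviating for the 3 undetected periods gains 27−20 = 7 per period over cooperation, then loses 20−10 = 10 per period forever once punishment starts.
Gain: 7(1 + δ + … + δ^2); loss: 10·δ^3/(1−δ).
No profitable deviation ⇔ 7(1−δ^3) ≤ 10·δ^3, i.e. δ^3 ≥ 7/(7+10) = 7/17.
Hence δ ≥ (7/17)^(1/3) ≈ 0.744.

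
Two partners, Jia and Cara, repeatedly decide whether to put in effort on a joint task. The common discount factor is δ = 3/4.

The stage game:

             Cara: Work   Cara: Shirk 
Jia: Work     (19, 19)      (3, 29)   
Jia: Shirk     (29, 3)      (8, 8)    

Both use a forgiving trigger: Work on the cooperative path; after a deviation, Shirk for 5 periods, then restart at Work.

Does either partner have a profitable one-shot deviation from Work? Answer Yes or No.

A one-shot deviation gives 29 now, then 8 for 5 periods, then back to 19.
Gain from deviating: (29−19) today; loss: (19−8) in each of the next 5 periods.
No-deviation condition: (19−8)(δ+…+δ^5) ≥ 29−19, i.e. δ+…+δ^5 ≥ 10/11.
At δ = 3/4: δ+…+δ^5 = 2.2881 ≥ 0.9091.
So cooperation is sustainable.

No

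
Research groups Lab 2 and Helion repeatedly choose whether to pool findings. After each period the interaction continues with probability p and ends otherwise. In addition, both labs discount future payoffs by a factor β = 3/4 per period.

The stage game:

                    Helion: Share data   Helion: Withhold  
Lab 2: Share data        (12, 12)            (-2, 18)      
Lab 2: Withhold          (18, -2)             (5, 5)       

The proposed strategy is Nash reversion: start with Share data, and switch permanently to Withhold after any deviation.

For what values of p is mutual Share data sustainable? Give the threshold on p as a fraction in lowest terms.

8/13

Expected continuation weight on next period's payoff is β·p = 3/4·p, which plays the role of the discount factor.
Cooperation requires 3/4·p ≥ (18−12)/(18−5) = 6/13, hence p ≥ 8/13.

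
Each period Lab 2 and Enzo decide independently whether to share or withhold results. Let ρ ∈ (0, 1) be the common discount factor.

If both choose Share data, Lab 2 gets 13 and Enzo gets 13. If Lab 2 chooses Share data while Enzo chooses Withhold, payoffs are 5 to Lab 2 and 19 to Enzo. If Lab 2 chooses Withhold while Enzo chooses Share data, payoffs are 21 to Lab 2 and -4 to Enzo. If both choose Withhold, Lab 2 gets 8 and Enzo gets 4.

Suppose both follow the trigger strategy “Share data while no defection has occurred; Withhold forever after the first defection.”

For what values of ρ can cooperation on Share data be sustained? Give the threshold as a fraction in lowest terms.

8/13

Lab 2's threshold: (21−13)/(21−8) = 8/13.
Enzo's threshold: (19−13)/(19−4) = 2/5.
8/13 > 2/5, so Lab 2 binds and ρ* = 8/13.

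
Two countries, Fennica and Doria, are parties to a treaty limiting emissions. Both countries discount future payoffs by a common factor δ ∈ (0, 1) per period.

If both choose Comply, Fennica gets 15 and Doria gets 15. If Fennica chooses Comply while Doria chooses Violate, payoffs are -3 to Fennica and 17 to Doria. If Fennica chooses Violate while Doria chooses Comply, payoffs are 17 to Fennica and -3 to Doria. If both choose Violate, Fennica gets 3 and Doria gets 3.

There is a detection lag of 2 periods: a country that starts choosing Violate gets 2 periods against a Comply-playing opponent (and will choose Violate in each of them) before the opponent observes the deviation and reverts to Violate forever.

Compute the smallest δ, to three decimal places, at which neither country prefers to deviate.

0.378

The best deviation is to choose Violate for all 2 undetected periods, earning 17 each, then 3 forever once detected.
Deviation value: 17(1−δ^2)/(1−δ) + 3δ^2/(1−δ); cooperation value: 15/(1−δ).
IC: 15 ≥ 17(1−δ^2) + 3δ^2 = 17 − 14δ^2.
So δ^2 ≥ 2/14 = 1/7, giving δ ≥ (1/7)^(1/2) ≈ 0.378.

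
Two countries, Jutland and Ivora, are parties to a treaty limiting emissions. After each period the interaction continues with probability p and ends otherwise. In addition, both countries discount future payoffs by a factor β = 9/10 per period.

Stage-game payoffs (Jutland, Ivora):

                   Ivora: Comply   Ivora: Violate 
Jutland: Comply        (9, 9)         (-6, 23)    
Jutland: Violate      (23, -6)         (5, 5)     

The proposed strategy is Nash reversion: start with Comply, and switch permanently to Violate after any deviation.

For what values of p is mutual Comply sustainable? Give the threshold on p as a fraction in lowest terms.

With continuation probability p and discount β, the effective per-period discount factor is βp.
Grim-trigger IC: βp ≥ (23−9)/(23−5) = 7/9.
So p ≥ (7/9)/(9/10) = 70/81.

70/81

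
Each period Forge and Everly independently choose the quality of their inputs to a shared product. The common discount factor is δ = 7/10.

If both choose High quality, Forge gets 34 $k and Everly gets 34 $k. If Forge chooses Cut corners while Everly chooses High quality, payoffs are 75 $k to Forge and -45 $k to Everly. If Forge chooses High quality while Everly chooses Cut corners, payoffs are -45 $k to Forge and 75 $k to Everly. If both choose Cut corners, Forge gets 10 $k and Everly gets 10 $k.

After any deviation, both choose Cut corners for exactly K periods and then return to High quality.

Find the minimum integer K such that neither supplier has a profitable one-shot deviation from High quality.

4

Need Σ_{k=1}^{K} δ^k ≥ (75−34)/(34−10) = 1.7083 at δ = 7/10.
At K = 3 the sum is 1.5330 < 1.7083; at K = 4 it is 1.7731 ≥ 1.7083.
So the minimum punishment length is K = 4.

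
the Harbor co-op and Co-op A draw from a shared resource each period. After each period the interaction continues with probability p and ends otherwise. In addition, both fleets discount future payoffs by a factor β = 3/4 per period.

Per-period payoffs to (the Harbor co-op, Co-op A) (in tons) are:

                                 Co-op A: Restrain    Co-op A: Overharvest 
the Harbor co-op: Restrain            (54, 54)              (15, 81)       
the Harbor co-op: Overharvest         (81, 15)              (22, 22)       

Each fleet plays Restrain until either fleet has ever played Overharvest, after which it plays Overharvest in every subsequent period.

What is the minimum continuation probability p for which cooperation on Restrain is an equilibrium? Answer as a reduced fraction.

36/59

With continuation probability p and discount β, the effective per-period discount factor is βp.
Grim-trigger IC: βp ≥ (81−54)/(81−22) = 27/59.
So p ≥ (27/59)/(3/4) = 36/59.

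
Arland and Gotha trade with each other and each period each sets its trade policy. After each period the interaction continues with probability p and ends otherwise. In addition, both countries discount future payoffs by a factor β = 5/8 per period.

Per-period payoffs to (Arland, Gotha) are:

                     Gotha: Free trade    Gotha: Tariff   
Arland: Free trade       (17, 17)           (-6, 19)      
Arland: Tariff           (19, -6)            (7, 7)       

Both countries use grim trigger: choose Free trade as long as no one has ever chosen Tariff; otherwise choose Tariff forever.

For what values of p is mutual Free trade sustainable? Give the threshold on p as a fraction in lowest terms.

4/15

With continuation probability p and discount β, the effective per-period discount factor is βp.
Grim-trigger IC: βp ≥ (19−17)/(19−7) = 1/6.
So p ≥ (1/6)/(5/8) = 4/15.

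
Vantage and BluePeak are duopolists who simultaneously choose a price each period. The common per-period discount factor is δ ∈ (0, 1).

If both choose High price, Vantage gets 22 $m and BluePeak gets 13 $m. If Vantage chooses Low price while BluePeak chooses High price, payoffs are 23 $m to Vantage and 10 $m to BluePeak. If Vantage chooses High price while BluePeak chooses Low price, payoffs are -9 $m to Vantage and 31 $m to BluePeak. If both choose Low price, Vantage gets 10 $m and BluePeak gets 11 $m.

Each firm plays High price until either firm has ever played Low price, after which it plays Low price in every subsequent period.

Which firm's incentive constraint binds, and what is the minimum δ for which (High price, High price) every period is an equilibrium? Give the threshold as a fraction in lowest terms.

For Vantage: deviation gain 23−22 = 1, per-period punishment loss 22−10 = 12. IC gives δ ≥ 1/13.
For BluePeak: gain 18, loss 2 per period, so δ ≥ 18/20 = 9/10.
The tighter constraint is BluePeak's, so cooperation needs δ ≥ 9/10.

BluePeak; δ ≥ 9/10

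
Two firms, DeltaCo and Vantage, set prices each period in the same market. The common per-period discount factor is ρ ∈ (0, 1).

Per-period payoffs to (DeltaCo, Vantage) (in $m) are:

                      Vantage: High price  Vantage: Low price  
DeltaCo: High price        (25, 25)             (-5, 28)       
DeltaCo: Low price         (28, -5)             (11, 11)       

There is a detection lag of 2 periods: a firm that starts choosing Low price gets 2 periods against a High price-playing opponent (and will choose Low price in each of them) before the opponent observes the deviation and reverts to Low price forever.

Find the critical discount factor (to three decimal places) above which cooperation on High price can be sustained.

0.420

A deviator earns 28 for 2 periods, then 11 forever; cooperating earns 25 forever. Multiplying the IC by (1−ρ):
25 ≥ 28(1−ρ^2) + 11ρ^2, so 17·ρ^2 ≥ 3 and ρ^2 ≥ 3/17.
ρ ≥ (3/17)^(1/2) ≈ 0.420.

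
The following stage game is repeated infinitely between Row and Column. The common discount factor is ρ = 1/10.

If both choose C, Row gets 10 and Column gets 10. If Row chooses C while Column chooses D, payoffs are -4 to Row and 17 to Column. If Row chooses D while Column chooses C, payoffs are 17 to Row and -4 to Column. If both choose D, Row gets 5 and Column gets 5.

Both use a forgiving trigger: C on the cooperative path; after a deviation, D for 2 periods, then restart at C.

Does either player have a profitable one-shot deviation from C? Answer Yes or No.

A one-shot deviation gives 17 now, then 5 for 2 periods, then back to 10.
Gain from deviating: (17−10) today; loss: (10−5) in each of the next 2 periods.
No-deviation condition: (10−5)(ρ+…+ρ^2) ≥ 17−10, i.e. ρ+…+ρ^2 ≥ 7/5.
At ρ = 1/10: ρ+…+ρ^2 = 0.1100 < 1.4000.
So cooperation is not sustainable.

Yes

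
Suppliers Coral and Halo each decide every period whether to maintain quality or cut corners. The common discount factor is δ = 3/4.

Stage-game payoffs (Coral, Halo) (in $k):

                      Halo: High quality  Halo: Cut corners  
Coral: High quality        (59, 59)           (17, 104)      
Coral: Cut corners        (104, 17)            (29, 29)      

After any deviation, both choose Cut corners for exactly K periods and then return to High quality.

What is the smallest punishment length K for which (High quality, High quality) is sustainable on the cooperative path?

IC: δ(1−δ^K)/(1−δ) ≥ (104−59)/(59−29) = 3/2.
With δ = 3/4: need 1 − δ^K ≥ 3/2·(1−3/4)/(3/4), i.e. δ^K ≤ 0.5000.
Since (3/4)^2 = 0.5625 and (3/4)^3 = 0.4219, the smallest such K is 3.

3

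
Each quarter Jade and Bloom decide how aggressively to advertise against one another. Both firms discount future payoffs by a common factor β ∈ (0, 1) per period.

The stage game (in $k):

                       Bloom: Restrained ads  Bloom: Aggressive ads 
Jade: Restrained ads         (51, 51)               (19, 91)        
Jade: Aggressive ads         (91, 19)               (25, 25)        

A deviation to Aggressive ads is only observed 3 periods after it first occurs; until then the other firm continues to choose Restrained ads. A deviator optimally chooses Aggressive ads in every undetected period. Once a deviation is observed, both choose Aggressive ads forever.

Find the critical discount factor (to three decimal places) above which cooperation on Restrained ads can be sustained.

Deviating for the 3 undetected periods gains 91−51 = 40 per period over cooperation, then loses 51−25 = 26 per period forever once punishment starts.
Gain: 40(1 + β + … + β^2); loss: 26·β^3/(1−β).
No profitable deviation ⇔ 40(1−β^3) ≤ 26·β^3, i.e. β^3 ≥ 40/(40+26) = 20/33.
Hence β ≥ (20/33)^(1/3) ≈ 0.846.

0.846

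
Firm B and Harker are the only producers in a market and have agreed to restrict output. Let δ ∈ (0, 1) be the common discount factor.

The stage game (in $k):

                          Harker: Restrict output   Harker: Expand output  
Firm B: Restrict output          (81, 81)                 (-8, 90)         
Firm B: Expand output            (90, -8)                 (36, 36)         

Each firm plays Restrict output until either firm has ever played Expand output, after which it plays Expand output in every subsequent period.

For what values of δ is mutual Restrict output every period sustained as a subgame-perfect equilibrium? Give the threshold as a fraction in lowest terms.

One-period gain from deviating is 90 − 81 = 9. The loss is 81 − 36 = 45 in every subsequent period, with present value 45·δ/(1−δ).
Deviation is unprofitable when 45·δ/(1−δ) ≥ 9, i.e. δ/(1−δ) ≥ 1/5.
Equivalently δ ≥ 9/(9+45) = 1/6.

1/6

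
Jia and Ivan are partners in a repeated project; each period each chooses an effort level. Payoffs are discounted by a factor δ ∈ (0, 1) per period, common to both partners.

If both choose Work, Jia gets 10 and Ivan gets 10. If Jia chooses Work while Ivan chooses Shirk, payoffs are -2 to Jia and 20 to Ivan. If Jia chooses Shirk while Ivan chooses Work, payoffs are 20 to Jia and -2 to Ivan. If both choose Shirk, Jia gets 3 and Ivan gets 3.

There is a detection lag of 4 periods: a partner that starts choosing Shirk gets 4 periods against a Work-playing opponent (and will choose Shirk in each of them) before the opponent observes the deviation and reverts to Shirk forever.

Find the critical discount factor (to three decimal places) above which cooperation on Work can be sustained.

A deviator earns 20 for 4 periods, then 3 forever; cooperating earns 10 forever. Multiplying the IC by (1−δ):
10 ≥ 20(1−δ^4) + 3δ^4, so 17·δ^4 ≥ 10 and δ^4 ≥ 10/17.
δ ≥ (10/17)^(1/4) ≈ 0.876.

0.876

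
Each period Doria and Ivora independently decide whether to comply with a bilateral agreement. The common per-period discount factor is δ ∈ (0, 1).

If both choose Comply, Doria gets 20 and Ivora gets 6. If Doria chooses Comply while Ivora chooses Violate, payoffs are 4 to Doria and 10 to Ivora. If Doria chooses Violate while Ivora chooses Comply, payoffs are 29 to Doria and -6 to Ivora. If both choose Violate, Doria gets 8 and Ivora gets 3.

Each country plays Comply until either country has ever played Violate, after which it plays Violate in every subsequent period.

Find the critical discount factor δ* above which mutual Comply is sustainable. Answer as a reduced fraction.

For Doria: deviation gain 29−20 = 9, per-period punishment loss 20−8 = 12. IC gives δ ≥ 9/21 = 3/7.
For Ivora: gain 4, loss 3 per period, so δ ≥ 4/7.
The tighter constraint is Ivora's, so cooperation needs δ ≥ 4/7.

4/7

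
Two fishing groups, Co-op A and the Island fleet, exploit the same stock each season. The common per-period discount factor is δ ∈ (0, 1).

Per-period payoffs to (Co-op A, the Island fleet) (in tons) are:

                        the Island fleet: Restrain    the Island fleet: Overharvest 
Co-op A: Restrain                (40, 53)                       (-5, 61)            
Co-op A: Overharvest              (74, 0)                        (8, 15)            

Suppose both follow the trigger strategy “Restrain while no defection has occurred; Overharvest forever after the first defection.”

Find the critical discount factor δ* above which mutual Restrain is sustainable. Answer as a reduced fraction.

Co-op A's threshold: (74−40)/(74−8) = 17/33.
the Island fleet's threshold: (61−53)/(61−15) = 4/23.
17/33 > 4/23, so Co-op A binds and δ* = 17/33.

17/33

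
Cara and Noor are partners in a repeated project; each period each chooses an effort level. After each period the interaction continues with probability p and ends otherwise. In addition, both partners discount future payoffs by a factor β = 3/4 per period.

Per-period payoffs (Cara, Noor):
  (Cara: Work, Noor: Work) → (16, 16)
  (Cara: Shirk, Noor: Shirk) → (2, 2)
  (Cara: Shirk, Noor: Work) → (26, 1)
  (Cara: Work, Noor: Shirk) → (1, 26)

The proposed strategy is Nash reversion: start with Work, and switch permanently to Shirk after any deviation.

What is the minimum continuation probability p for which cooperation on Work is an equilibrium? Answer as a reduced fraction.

5/9

Expected continuation weight on next period's payoff is β·p = 3/4·p, which plays the role of the discount factor.
Cooperation requires 3/4·p ≥ (26−16)/(26−2) = 5/12, hence p ≥ 5/9.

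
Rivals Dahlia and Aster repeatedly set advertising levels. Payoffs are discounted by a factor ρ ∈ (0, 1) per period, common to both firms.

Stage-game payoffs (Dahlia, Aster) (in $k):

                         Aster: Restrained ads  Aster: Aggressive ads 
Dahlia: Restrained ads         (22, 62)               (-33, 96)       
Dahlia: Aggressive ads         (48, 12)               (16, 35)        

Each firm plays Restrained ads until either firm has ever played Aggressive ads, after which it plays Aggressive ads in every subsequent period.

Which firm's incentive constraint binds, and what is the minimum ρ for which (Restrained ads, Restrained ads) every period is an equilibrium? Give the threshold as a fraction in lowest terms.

Dahlia; ρ ≥ 13/16

For Dahlia: deviation gain 48−22 = 26, per-period punishment loss 22−16 = 6. IC gives ρ ≥ 26/32 = 13/16.
For Aster: gain 34, loss 27 per period, so ρ ≥ 34/61.
The tighter constraint is Dahlia's, so cooperation needs ρ ≥ 13/16.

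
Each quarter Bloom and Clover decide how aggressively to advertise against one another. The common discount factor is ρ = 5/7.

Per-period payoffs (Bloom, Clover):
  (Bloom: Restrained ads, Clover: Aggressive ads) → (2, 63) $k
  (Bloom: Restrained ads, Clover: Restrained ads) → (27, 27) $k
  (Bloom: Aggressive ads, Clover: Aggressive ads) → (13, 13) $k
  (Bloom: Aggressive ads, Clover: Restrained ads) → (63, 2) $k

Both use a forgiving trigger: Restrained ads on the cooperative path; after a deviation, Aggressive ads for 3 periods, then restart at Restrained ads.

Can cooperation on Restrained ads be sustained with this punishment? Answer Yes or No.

Comparing payoff streams over the 4 periods until play realigns: cooperate → 27(1+ρ+…+ρ^3); deviate → 63 + 13(ρ+…+ρ^3).
Cooperation is sustained iff (27−13)(ρ+…+ρ^3) ≥ 63−27.
ρ+…+ρ^3 = 5/7·(1−(5/7)^3)/(1−5/7) = 1.5889, and (63−27)/(27−13) = 2.5714.
1.5889 < 2.5714, so cooperation is not sustainable.

No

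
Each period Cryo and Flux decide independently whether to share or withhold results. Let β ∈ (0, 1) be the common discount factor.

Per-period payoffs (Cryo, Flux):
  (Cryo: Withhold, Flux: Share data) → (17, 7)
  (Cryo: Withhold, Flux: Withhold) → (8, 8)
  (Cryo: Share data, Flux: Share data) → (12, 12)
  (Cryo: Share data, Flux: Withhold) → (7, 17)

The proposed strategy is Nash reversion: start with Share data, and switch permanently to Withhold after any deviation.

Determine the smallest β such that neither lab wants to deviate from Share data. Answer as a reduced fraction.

Cooperation forever yields 12 each period: 12/(1−β).
Deviating yields 17 once, then 8 forever: 17 + 8β/(1−β).
No profitable deviation requires 12/(1−β) ≥ 17 + 8β/(1−β).
Multiplying by (1−β): 12 ≥ 17(1−β) + 8β = 17 − 9β.
So 9β ≥ 5, i.e. β ≥ 5/9.

5/9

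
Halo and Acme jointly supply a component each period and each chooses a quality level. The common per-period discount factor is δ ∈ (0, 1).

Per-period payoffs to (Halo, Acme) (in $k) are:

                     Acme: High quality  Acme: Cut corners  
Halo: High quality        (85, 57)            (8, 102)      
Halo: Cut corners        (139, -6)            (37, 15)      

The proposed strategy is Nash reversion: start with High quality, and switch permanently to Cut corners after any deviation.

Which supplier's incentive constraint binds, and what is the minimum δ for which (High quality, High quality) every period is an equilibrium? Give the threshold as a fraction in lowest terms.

Halo; δ ≥ 9/17

Halo's threshold: (139−85)/(139−37) = 9/17.
Acme's threshold: (102−57)/(102−15) = 15/29.
9/17 > 15/29, so Halo binds and δ* = 9/17.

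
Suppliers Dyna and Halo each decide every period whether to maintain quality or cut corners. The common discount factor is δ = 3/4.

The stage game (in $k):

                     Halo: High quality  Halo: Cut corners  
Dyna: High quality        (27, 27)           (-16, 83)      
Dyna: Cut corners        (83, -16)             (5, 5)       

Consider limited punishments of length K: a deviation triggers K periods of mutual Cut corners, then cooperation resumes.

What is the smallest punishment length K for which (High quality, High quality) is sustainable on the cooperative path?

IC: δ(1−δ^K)/(1−δ) ≥ (83−27)/(27−5) = 28/11.
With δ = 3/4: need 1 − δ^K ≥ 28/11·(1−3/4)/(3/4), i.e. δ^K ≤ 0.1515.
Since (3/4)^6 = 0.1780 and (3/4)^7 = 0.1335, the smallest such K is 7.

7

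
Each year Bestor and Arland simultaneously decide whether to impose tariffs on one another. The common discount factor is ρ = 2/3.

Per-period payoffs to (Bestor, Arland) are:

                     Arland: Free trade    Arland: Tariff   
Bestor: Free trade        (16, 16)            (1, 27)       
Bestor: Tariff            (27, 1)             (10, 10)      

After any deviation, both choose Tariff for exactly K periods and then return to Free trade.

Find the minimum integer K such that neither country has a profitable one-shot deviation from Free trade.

7

No profitable deviation requires (16−10)(ρ+…+ρ^K) ≥ 27−16, i.e. ρ+…+ρ^K ≥ 11/6 ≈ 1.8333.
With ρ = 2/3, the partial sums are K=1: 0.6667, K=2: 1.1111, …, K=5: 1.7366, K=6: 1.8244, K=7: 1.8829.
K = 7 is the first length at which the sum reaches 1.8333.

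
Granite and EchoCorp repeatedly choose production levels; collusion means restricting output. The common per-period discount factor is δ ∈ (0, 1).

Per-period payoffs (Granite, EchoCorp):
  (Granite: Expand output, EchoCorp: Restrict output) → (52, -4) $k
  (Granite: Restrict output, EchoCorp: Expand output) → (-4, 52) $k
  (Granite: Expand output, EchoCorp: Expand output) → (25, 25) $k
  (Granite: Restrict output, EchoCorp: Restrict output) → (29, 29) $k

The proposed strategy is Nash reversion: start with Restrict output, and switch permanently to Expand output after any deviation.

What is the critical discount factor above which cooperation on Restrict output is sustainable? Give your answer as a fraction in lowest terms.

29/(1−δ) ≥ 52 + 25δ/(1−δ)
29 ≥ 52 − 27δ
δ ≥ 23/27.

23/27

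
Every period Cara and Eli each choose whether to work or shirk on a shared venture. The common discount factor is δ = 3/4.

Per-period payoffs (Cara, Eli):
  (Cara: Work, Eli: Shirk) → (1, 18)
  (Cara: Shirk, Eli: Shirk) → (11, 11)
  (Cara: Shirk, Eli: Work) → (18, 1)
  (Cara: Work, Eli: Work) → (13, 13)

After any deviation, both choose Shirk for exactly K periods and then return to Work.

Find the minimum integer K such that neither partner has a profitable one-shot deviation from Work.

7

IC: δ(1−δ^K)/(1−δ) ≥ (18−13)/(13−11) = 5/2.
With δ = 3/4: need 1 − δ^K ≥ 5/2·(1−3/4)/(3/4), i.e. δ^K ≤ 0.1667.
Since (3/4)^6 = 0.1780 and (3/4)^7 = 0.1335, the smallest such K is 7.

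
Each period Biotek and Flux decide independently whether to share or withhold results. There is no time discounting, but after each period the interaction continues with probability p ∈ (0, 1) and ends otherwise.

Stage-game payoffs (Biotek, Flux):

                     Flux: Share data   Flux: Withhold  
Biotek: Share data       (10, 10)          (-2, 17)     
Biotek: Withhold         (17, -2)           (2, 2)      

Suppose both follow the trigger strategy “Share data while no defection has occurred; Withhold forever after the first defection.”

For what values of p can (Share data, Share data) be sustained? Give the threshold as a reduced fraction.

With no time discounting, the continuation probability p plays the role of the discount factor.
Grim-trigger IC: 10/(1−p) ≥ 17 + 2p/(1−p) ⇒ p ≥ (17−10)/(17−2) = 7/15.

7/15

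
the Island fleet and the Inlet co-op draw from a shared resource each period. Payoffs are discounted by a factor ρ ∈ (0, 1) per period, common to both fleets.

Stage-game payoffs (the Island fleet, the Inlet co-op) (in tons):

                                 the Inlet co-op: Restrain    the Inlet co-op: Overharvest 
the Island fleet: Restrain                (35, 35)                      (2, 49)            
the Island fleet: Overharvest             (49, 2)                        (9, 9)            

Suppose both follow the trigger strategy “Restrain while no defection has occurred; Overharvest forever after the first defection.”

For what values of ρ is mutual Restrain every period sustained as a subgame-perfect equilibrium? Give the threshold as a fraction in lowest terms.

One-period gain from deviating is 49 − 35 = 14. The loss is 35 − 9 = 26 in every subsequent period, with present value 26·ρ/(1−ρ).
Deviation is unprofitable when 26·ρ/(1−ρ) ≥ 14, i.e. ρ/(1−ρ) ≥ 7/13.
Equivalently ρ ≥ 14/(14+26) = 7/20.

7/20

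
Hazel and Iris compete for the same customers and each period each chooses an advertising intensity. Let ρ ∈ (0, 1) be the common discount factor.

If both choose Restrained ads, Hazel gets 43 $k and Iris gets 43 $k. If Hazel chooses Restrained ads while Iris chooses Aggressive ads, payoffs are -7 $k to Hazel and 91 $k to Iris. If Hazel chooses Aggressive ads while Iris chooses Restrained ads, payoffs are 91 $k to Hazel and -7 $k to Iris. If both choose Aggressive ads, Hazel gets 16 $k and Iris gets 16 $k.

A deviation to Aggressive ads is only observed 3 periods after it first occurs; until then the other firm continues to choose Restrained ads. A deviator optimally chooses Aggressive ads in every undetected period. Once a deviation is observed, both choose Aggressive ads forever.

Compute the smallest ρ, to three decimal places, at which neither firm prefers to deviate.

The best deviation is to choose Aggressive ads for all 3 undetected periods, earning 91 each, then 16 forever once detected.
Deviation value: 91(1−ρ^3)/(1−ρ) + 16ρ^3/(1−ρ); cooperation value: 43/(1−ρ).
IC: 43 ≥ 91(1−ρ^3) + 16ρ^3 = 91 − 75ρ^3.
So ρ^3 ≥ 48/75 = 16/25, giving ρ ≥ (16/25)^(1/3) ≈ 0.862.

0.862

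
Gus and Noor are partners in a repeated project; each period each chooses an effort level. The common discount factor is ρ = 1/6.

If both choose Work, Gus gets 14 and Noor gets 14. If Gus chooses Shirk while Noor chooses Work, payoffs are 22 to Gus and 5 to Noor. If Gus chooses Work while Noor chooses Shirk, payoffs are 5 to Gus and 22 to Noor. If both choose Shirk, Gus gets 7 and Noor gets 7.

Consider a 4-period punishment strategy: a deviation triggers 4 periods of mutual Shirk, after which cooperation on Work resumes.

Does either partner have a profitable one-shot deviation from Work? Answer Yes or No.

A one-shot deviation gives 22 now, then 7 for 4 periods, then back to 14.
Gain from deviating: (22−14) today; loss: (14−7) in each of the next 4 periods.
No-deviation condition: (14−7)(ρ+…+ρ^4) ≥ 22−14, i.e. ρ+…+ρ^4 ≥ 8/7.
At ρ = 1/6: ρ+…+ρ^4 = 0.1998 < 1.1429.
So cooperation is not sustainable.

Yes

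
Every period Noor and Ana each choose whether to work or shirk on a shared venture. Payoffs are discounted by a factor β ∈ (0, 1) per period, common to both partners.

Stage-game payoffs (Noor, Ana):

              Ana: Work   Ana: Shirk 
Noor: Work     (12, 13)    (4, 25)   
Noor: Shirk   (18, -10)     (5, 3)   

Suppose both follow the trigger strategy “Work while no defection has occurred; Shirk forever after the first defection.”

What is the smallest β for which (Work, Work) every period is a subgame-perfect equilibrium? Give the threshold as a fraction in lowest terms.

Noor: cooperation gives 12 each period; deviation gives 18 once then 5 forever.
  12/(1−β) ≥ 18 + 5β/(1−β) ⇒ β ≥ 6/13.
Ana: cooperation gives 13 each period; deviation gives 25 once then 3 forever.
  β ≥ 12/22 = 6/11.
Both must hold, so the binding constraint is Ana's: β ≥ 6/11.

6/11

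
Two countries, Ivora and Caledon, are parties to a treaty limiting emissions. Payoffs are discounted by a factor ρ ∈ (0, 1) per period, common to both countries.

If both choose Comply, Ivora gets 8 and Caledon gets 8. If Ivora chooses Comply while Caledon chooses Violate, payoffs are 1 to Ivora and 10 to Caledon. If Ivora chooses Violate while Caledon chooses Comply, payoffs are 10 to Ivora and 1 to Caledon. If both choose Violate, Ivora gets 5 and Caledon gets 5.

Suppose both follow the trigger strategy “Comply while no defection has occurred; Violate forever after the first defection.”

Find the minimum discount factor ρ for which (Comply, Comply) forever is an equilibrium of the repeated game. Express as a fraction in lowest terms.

8/(1−ρ) ≥ 10 + 5ρ/(1−ρ)
8 ≥ 10 − 5ρ
ρ ≥ 2/5.

2/5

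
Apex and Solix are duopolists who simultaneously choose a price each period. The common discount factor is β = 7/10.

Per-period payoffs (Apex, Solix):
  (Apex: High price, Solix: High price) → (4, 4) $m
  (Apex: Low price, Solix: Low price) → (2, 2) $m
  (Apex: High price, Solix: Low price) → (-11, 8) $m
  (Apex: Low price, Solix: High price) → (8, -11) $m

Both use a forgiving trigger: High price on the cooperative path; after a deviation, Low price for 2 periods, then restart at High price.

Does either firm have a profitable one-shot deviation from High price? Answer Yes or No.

Comparing payoff streams over the 3 periods until play realigns: cooperate → 4(1+β+…+β^2); deviate → 8 + 2(β+…+β^2).
Cooperation is sustained iff (4−2)(β+…+β^2) ≥ 8−4.
β+…+β^2 = 7/10·(1−(7/10)^2)/(1−7/10) = 1.1900, and (8−4)/(4−2) = 2.0000.
1.1900 < 2.0000, so cooperation is not sustainable.

Yes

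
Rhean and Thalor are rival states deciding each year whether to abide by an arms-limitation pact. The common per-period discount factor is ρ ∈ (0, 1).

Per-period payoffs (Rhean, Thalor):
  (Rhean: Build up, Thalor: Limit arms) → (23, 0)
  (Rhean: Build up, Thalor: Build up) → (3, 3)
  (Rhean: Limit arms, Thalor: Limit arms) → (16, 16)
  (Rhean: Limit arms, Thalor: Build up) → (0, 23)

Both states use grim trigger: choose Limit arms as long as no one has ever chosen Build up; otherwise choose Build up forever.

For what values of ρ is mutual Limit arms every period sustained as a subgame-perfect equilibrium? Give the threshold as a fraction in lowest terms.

One-period gain from deviating is 23 − 16 = 7. The loss is 16 − 3 = 13 in every subsequent period, with present value 13·ρ/(1−ρ).
Deviation is unprofitable when 13·ρ/(1−ρ) ≥ 7, i.e. ρ/(1−ρ) ≥ 7/13.
Equivalently ρ ≥ 7/(7+13) = 7/20.

7/20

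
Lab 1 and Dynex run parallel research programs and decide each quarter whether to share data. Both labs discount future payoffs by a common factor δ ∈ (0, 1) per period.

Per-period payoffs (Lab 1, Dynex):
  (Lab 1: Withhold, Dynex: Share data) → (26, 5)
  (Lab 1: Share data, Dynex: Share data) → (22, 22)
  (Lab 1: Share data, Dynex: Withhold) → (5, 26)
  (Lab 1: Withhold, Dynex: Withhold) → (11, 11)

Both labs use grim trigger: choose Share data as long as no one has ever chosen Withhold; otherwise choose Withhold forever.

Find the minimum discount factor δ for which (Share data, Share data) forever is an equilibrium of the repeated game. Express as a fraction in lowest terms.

22/(1−δ) ≥ 26 + 11δ/(1−δ)
22 ≥ 26 − 15δ
δ ≥ 4/15.

4/15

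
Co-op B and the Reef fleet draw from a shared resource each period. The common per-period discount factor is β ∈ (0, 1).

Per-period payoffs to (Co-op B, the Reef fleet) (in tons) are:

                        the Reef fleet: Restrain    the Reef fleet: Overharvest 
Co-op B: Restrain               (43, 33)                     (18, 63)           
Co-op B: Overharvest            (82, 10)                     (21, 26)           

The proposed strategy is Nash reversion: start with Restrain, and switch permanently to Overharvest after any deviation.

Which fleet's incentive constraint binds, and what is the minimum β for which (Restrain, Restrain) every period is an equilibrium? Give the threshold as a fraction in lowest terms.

For Co-op B: deviation gain 82−43 = 39, per-period punishment loss 43−21 = 22. IC gives β ≥ 39/61.
For the Reef fleet: gain 30, loss 7 per period, so β ≥ 30/37.
The tighter constraint is the Reef fleet's, so cooperation needs β ≥ 30/37.

the Reef fleet; β ≥ 30/37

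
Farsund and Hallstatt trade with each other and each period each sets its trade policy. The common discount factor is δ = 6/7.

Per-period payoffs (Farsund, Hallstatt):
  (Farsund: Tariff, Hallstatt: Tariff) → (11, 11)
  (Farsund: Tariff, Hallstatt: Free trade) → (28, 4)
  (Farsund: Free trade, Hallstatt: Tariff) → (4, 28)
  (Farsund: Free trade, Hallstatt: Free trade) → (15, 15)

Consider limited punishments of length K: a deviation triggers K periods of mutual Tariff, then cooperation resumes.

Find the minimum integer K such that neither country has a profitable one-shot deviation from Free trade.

6

No profitable deviation requires (15−11)(δ+…+δ^K) ≥ 28−15, i.e. δ+…+δ^K ≥ 13/4 ≈ 3.2500.
With δ = 6/7, the partial sums are K=1: 0.8571, K=2: 1.5918, K=3: 2.2216, K=4: 2.7613, K=5: 3.2240, K=6: 3.6206.
K = 6 is the first length at which the sum reaches 3.2500.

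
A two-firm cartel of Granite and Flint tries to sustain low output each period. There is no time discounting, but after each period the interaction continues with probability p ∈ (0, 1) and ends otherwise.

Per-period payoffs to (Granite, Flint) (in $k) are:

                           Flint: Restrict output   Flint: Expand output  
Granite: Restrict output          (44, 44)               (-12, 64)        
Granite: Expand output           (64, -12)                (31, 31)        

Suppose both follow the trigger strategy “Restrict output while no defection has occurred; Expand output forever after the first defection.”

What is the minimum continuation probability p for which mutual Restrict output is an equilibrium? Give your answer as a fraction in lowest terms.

With no time discounting, the continuation probability p plays the role of the discount factor.
Grim-trigger IC: 44/(1−p) ≥ 64 + 31p/(1−p) ⇒ p ≥ (64−44)/(64−31) = 20/33.

20/33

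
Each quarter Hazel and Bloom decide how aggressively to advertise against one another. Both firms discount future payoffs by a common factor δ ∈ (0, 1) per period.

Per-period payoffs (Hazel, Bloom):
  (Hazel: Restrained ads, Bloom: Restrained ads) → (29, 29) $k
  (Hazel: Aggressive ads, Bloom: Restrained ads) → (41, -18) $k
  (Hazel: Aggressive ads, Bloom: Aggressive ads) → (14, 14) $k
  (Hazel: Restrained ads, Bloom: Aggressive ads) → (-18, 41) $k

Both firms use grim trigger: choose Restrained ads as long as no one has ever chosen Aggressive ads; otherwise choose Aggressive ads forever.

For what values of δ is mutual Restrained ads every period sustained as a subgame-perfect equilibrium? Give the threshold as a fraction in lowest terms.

29/(1−δ) ≥ 41 + 14δ/(1−δ)
29 ≥ 41 − 27δ
δ ≥ 12/27 = 4/9.

4/9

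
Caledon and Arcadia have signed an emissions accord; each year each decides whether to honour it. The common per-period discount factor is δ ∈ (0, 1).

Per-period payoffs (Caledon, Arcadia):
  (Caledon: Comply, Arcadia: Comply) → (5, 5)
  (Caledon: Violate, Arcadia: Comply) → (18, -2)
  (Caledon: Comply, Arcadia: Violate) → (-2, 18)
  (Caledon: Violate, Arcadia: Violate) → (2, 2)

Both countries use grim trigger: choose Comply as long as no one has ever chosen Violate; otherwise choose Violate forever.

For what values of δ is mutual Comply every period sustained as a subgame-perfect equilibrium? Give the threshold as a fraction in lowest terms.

13/16

Under grim trigger the critical discount factor is (T−C)/(T−P) with T = 18, C = 5, P = 2.
δ* = (18−5)/(18−2) = 13/16.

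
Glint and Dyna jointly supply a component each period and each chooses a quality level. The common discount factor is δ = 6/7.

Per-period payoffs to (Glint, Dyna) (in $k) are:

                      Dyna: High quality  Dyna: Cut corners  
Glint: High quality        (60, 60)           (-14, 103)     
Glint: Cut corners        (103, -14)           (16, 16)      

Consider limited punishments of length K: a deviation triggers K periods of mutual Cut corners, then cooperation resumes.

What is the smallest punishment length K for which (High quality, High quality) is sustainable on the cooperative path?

2

IC: δ(1−δ^K)/(1−δ) ≥ (103−60)/(60−16) = 43/44.
With δ = 6/7: need 1 − δ^K ≥ 43/44·(1−6/7)/(6/7), i.e. δ^K ≤ 0.8371.
Since (6/7)^1 = 0.8571 and (6/7)^2 = 0.7347, the smallest such K is 2.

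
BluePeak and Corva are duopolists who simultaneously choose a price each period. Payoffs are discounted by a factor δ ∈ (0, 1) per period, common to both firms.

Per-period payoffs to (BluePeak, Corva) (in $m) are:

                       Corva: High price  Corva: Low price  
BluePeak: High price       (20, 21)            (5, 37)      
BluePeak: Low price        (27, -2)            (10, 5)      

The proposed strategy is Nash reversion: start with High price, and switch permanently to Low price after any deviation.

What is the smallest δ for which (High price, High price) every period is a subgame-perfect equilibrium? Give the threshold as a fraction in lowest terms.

1/2

BluePeak's threshold: (27−20)/(27−10) = 7/17.
Corva's threshold: (37−21)/(37−5) = 1/2.
7/17 < 1/2, so Corva binds and δ* = 1/2.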